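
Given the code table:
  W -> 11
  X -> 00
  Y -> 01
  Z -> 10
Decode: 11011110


Decoding:
11 -> W
01 -> Y
11 -> W
10 -> Z


Result: WYWZ


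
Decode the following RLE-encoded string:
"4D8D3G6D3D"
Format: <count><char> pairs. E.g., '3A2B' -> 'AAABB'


Expanding each <count><char> pair:
  4D -> 'DDDD'
  8D -> 'DDDDDDDD'
  3G -> 'GGG'
  6D -> 'DDDDDD'
  3D -> 'DDD'

Decoded = DDDDDDDDDDDDGGGDDDDDDDDD


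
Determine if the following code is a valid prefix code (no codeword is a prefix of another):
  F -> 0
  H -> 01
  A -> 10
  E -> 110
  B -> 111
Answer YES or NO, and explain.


Checking each pair (does one codeword prefix another?):
  F='0' vs H='01': prefix -- VIOLATION

NO -- this is NOT a valid prefix code. F (0) is a prefix of H (01).


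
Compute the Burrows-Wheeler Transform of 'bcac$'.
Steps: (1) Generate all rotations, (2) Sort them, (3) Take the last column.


Rotations (sorted):
  0: $bcac -> last char: c
  1: ac$bc -> last char: c
  2: bcac$ -> last char: $
  3: c$bca -> last char: a
  4: cac$b -> last char: b


BWT = cc$ab


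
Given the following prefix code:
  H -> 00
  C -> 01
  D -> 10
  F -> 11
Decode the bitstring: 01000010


Decoding step by step:
Bits 01 -> C
Bits 00 -> H
Bits 00 -> H
Bits 10 -> D


Decoded message: CHHD


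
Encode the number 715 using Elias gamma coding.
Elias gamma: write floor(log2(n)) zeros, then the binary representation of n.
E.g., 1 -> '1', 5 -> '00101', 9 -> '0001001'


num_bits = floor(log2(715)) + 1 = 10
leading_zeros = num_bits - 1 = 9
binary(715) = 1011001011

Elias gamma(715) = '000000000' + '1011001011' = 0000000001011001011 (19 bits)


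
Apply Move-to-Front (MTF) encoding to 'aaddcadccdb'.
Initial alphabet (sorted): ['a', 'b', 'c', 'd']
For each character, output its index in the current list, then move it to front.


MTF encoding:
'a': index 0 in ['a', 'b', 'c', 'd'] -> ['a', 'b', 'c', 'd']
'a': index 0 in ['a', 'b', 'c', 'd'] -> ['a', 'b', 'c', 'd']
'd': index 3 in ['a', 'b', 'c', 'd'] -> ['d', 'a', 'b', 'c']
'd': index 0 in ['d', 'a', 'b', 'c'] -> ['d', 'a', 'b', 'c']
'c': index 3 in ['d', 'a', 'b', 'c'] -> ['c', 'd', 'a', 'b']
'a': index 2 in ['c', 'd', 'a', 'b'] -> ['a', 'c', 'd', 'b']
'd': index 2 in ['a', 'c', 'd', 'b'] -> ['d', 'a', 'c', 'b']
'c': index 2 in ['d', 'a', 'c', 'b'] -> ['c', 'd', 'a', 'b']
'c': index 0 in ['c', 'd', 'a', 'b'] -> ['c', 'd', 'a', 'b']
'd': index 1 in ['c', 'd', 'a', 'b'] -> ['d', 'c', 'a', 'b']
'b': index 3 in ['d', 'c', 'a', 'b'] -> ['b', 'd', 'c', 'a']


Output: [0, 0, 3, 0, 3, 2, 2, 2, 0, 1, 3]


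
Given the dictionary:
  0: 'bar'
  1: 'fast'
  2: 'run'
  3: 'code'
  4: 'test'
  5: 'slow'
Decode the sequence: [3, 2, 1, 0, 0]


Look up each index in the dictionary:
  3 -> 'code'
  2 -> 'run'
  1 -> 'fast'
  0 -> 'bar'
  0 -> 'bar'

Decoded: "code run fast bar bar"


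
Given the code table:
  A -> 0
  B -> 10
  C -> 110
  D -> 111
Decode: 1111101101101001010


Decoding:
111 -> D
110 -> C
110 -> C
110 -> C
10 -> B
0 -> A
10 -> B
10 -> B


Result: DCCCBABB


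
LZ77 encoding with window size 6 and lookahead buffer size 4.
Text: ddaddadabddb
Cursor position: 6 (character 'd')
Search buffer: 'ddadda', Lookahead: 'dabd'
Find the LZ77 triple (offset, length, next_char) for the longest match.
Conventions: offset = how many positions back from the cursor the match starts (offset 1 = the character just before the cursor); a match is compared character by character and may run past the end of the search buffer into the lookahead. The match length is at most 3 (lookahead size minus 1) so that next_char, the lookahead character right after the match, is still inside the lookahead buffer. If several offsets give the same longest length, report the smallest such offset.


Try each offset into the search buffer:
  offset=1 (pos 5, char 'a'): match length 0
  offset=2 (pos 4, char 'd'): match length 2
  offset=3 (pos 3, char 'd'): match length 1
  offset=4 (pos 2, char 'a'): match length 0
  offset=5 (pos 1, char 'd'): match length 2
  offset=6 (pos 0, char 'd'): match length 1
Longest match has length 2, found at offsets 2, 5; take the smallest, offset 2.
next_char = character at position 6 + 2 = 8 -> 'b'

Best match: offset=2, length=2 (matching 'da' starting at position 4)
LZ77 triple: (2, 2, 'b')


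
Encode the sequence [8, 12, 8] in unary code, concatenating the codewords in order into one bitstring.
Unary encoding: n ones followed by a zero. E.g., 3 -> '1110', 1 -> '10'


Encode each number as n ones followed by a terminating 0:
  8 -> 111111110 (9 bits)
  12 -> 1111111111110 (13 bits)
  8 -> 111111110 (9 bits)
Total length = 9 + 13 + 9 = 31 bits.

Unary([8, 12, 8]) = 1111111101111111111110111111110 (31 bits)


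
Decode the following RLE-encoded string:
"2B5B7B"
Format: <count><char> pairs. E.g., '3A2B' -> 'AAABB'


Expanding each <count><char> pair:
  2B -> 'BB'
  5B -> 'BBBBB'
  7B -> 'BBBBBBB'

Decoded = BBBBBBBBBBBBBB


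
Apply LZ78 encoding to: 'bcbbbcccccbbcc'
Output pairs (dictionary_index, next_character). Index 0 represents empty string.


LZ78 encoding steps:
Dictionary: {0: ''}
Step 1: w='' (idx 0), next='b' -> output (0, 'b'), add 'b' as idx 1
Step 2: w='' (idx 0), next='c' -> output (0, 'c'), add 'c' as idx 2
Step 3: w='b' (idx 1), next='b' -> output (1, 'b'), add 'bb' as idx 3
Step 4: w='b' (idx 1), next='c' -> output (1, 'c'), add 'bc' as idx 4
Step 5: w='c' (idx 2), next='c' -> output (2, 'c'), add 'cc' as idx 5
Step 6: w='cc' (idx 5), next='b' -> output (5, 'b'), add 'ccb' as idx 6
Step 7: w='bc' (idx 4), next='c' -> output (4, 'c'), add 'bcc' as idx 7


Encoded: [(0, 'b'), (0, 'c'), (1, 'b'), (1, 'c'), (2, 'c'), (5, 'b'), (4, 'c')]


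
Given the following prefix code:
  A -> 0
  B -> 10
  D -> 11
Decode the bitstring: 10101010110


Decoding step by step:
Bits 10 -> B
Bits 10 -> B
Bits 10 -> B
Bits 10 -> B
Bits 11 -> D
Bits 0 -> A


Decoded message: BBBBDA


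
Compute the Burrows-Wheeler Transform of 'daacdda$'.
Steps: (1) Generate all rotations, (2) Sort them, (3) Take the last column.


Rotations (sorted):
  0: $daacdda -> last char: a
  1: a$daacdd -> last char: d
  2: aacdda$d -> last char: d
  3: acdda$da -> last char: a
  4: cdda$daa -> last char: a
  5: da$daacd -> last char: d
  6: daacdda$ -> last char: $
  7: dda$daac -> last char: c


BWT = addaad$c


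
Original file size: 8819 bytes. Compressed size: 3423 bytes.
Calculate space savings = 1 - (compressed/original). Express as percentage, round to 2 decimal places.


ratio = compressed/original = 3423/8819 = 0.388139
savings = 1 - ratio = 1 - 0.388139 = 0.611861
as a percentage: 0.611861 * 100 = 61.19%

Space savings = 1 - 3423/8819 = 61.19%


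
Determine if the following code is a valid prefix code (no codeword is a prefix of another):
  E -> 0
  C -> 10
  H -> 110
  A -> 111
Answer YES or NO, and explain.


Checking each pair (does one codeword prefix another?):
  E='0' vs C='10': no prefix
  E='0' vs H='110': no prefix
  E='0' vs A='111': no prefix
  C='10' vs E='0': no prefix
  C='10' vs H='110': no prefix
  C='10' vs A='111': no prefix
  H='110' vs E='0': no prefix
  H='110' vs C='10': no prefix
  H='110' vs A='111': no prefix
  A='111' vs E='0': no prefix
  A='111' vs C='10': no prefix
  A='111' vs H='110': no prefix
No violation found over all pairs.

YES -- this is a valid prefix code. No codeword is a prefix of any other codeword.


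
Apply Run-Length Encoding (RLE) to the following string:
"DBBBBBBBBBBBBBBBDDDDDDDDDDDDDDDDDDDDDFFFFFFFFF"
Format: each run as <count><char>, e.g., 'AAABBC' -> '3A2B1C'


Scanning runs left to right:
  i=0: run of 'D' x 1 -> '1D'
  i=1: run of 'B' x 15 -> '15B'
  i=16: run of 'D' x 21 -> '21D'
  i=37: run of 'F' x 9 -> '9F'

RLE = 1D15B21D9F


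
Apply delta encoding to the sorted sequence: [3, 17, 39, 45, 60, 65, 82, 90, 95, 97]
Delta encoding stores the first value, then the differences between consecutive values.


First value: 3
Deltas:
  17 - 3 = 14
  39 - 17 = 22
  45 - 39 = 6
  60 - 45 = 15
  65 - 60 = 5
  82 - 65 = 17
  90 - 82 = 8
  95 - 90 = 5
  97 - 95 = 2


Delta encoded: [3, 14, 22, 6, 15, 5, 17, 8, 5, 2]


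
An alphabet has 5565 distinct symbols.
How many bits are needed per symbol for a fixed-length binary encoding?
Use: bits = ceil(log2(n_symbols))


log2(5565) = 12.4422
Bracket: 2^12 = 4096 < 5565 <= 2^13 = 8192
So ceil(log2(5565)) = 13

bits = ceil(log2(5565)) = ceil(12.4422) = 13 bits


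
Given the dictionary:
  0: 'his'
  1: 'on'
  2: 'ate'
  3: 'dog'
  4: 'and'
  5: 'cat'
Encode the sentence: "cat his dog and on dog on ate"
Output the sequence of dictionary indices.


Look up each word in the dictionary:
  'cat' -> 5
  'his' -> 0
  'dog' -> 3
  'and' -> 4
  'on' -> 1
  'dog' -> 3
  'on' -> 1
  'ate' -> 2

Encoded: [5, 0, 3, 4, 1, 3, 1, 2]


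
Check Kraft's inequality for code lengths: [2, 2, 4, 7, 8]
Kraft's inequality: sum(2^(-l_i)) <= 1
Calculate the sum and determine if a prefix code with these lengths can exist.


Sum = 2^(-2) + 2^(-2) + 2^(-4) + 2^(-7) + 2^(-8)
    = 0.25 + 0.25 + 0.0625 + 0.0078125 + 0.00390625
    = 147/256 = 0.57421875
Since 0.57421875 <= 1, Kraft's inequality IS satisfied.
A prefix code with these lengths CAN exist.

Kraft sum = 0.57421875. Satisfied.


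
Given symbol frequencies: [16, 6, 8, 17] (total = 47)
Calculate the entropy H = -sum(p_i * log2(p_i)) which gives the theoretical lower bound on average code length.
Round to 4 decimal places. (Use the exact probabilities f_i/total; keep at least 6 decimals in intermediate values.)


Per-symbol terms -p_i * log2(p_i) with p_i = f_i/47:
  p = 16/47 = 0.340426: log2(p) = -1.554589, -p*log2(p) = 0.529222
  p = 6/47 = 0.127660: log2(p) = -2.969626, -p*log2(p) = 0.379101
  p = 8/47 = 0.170213: log2(p) = -2.554589, -p*log2(p) = 0.434824
  p = 17/47 = 0.361702: log2(p) = -1.467126, -p*log2(p) = 0.530663
H = 0.529222 + 0.379101 + 0.434824 + 0.530663 = 1.873810

H = 1.8738 bits/symbol


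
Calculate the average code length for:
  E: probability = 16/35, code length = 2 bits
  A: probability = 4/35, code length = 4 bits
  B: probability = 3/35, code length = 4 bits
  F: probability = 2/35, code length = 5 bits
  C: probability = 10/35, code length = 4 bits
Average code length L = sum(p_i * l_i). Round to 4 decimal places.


Weighted contributions p_i * l_i:
  E: (16/35) * 2 = 32/35
  A: (4/35) * 4 = 16/35
  B: (3/35) * 4 = 12/35
  F: (2/35) * 5 = 10/35
  C: (10/35) * 4 = 40/35
Sum = (32 + 16 + 12 + 10 + 40)/35 = 110/35

L = 110/35 = 3.1429 bits/symbol


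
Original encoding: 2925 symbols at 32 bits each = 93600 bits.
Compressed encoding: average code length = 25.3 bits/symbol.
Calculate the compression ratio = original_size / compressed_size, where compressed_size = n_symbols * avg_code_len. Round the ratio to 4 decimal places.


original_size = n_symbols * orig_bits = 2925 * 32 = 93600 bits
compressed_size = n_symbols * avg_code_len = 2925 * 25.3 = 74002.5 bits
ratio = original_size / compressed_size = 93600 / 74002.5 = 1.2648

Compression ratio = 1.2648


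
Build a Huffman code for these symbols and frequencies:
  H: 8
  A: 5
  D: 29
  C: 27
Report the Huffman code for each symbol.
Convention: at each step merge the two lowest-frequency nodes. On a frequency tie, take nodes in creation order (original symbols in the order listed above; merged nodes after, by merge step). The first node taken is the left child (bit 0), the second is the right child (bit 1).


Huffman tree construction:
Step 1: Merge A(5) + H(8) = 13
Step 2: Merge (A+H)(13) + C(27) = 40
Step 3: Merge D(29) + ((A+H)+C)(40) = 69
Read each symbol's code off the tree from the root (left child = 0, right child = 1).

Codes:
  H: 101 (length 3)
  A: 100 (length 3)
  D: 0 (length 1)
  C: 11 (length 2)
Average code length: 122/69 = 1.7681 bits/symbol


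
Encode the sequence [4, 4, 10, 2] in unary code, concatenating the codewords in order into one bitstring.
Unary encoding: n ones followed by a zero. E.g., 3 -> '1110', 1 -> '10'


Encode each number as n ones followed by a terminating 0:
  4 -> 11110 (5 bits)
  4 -> 11110 (5 bits)
  10 -> 11111111110 (11 bits)
  2 -> 110 (3 bits)
Total length = 5 + 5 + 11 + 3 = 24 bits.

Unary([4, 4, 10, 2]) = 111101111011111111110110 (24 bits)


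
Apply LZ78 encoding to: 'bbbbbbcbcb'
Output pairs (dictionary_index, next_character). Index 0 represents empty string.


LZ78 encoding steps:
Dictionary: {0: ''}
Step 1: w='' (idx 0), next='b' -> output (0, 'b'), add 'b' as idx 1
Step 2: w='b' (idx 1), next='b' -> output (1, 'b'), add 'bb' as idx 2
Step 3: w='bb' (idx 2), next='b' -> output (2, 'b'), add 'bbb' as idx 3
Step 4: w='' (idx 0), next='c' -> output (0, 'c'), add 'c' as idx 4
Step 5: w='b' (idx 1), next='c' -> output (1, 'c'), add 'bc' as idx 5
Step 6: w='b' (idx 1), end of input -> output (1, '')


Encoded: [(0, 'b'), (1, 'b'), (2, 'b'), (0, 'c'), (1, 'c'), (1, '')]


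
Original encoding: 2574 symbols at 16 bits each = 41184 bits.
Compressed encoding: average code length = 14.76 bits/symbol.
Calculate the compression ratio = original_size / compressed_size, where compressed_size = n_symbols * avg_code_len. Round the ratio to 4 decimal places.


original_size = n_symbols * orig_bits = 2574 * 16 = 41184 bits
compressed_size = n_symbols * avg_code_len = 2574 * 14.76 = 37992.24 bits
ratio = original_size / compressed_size = 41184 / 37992.24 = 1.084

Compression ratio = 1.084


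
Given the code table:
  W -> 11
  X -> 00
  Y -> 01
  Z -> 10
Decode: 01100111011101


Decoding:
01 -> Y
10 -> Z
01 -> Y
11 -> W
01 -> Y
11 -> W
01 -> Y


Result: YZYWYWY


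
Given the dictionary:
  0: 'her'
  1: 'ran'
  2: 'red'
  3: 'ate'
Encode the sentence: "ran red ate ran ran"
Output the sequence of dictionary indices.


Look up each word in the dictionary:
  'ran' -> 1
  'red' -> 2
  'ate' -> 3
  'ran' -> 1
  'ran' -> 1

Encoded: [1, 2, 3, 1, 1]


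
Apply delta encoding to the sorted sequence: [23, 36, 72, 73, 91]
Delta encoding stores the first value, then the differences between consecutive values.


First value: 23
Deltas:
  36 - 23 = 13
  72 - 36 = 36
  73 - 72 = 1
  91 - 73 = 18


Delta encoded: [23, 13, 36, 1, 18]


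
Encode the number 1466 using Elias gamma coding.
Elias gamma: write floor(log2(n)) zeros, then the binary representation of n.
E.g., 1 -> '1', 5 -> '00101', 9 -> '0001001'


num_bits = floor(log2(1466)) + 1 = 11
leading_zeros = num_bits - 1 = 10
binary(1466) = 10110111010

Elias gamma(1466) = '0000000000' + '10110111010' = 000000000010110111010 (21 bits)


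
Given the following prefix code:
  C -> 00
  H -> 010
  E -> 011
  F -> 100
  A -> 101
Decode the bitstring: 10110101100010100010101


Decoding step by step:
Bits 101 -> A
Bits 101 -> A
Bits 011 -> E
Bits 00 -> C
Bits 010 -> H
Bits 100 -> F
Bits 010 -> H
Bits 101 -> A


Decoded message: AAECHFHA


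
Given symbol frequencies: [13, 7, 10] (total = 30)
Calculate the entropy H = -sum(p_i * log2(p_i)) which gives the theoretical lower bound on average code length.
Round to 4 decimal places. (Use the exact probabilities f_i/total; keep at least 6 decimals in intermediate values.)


Per-symbol terms -p_i * log2(p_i) with p_i = f_i/30:
  p = 13/30 = 0.433333: log2(p) = -1.206451, -p*log2(p) = 0.522795
  p = 7/30 = 0.233333: log2(p) = -2.099536, -p*log2(p) = 0.489892
  p = 10/30 = 0.333333: log2(p) = -1.584963, -p*log2(p) = 0.528321
H = 0.522795 + 0.489892 + 0.528321 = 1.541008

H = 1.541 bits/symbol


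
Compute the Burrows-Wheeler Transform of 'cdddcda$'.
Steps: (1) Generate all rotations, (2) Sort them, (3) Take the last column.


Rotations (sorted):
  0: $cdddcda -> last char: a
  1: a$cdddcd -> last char: d
  2: cda$cddd -> last char: d
  3: cdddcda$ -> last char: $
  4: da$cdddc -> last char: c
  5: dcda$cdd -> last char: d
  6: ddcda$cd -> last char: d
  7: dddcda$c -> last char: c


BWT = add$cddc


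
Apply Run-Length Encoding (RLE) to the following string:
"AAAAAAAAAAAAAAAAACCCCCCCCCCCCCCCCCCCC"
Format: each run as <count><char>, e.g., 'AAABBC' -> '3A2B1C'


Scanning runs left to right:
  i=0: run of 'A' x 17 -> '17A'
  i=17: run of 'C' x 20 -> '20C'

RLE = 17A20C


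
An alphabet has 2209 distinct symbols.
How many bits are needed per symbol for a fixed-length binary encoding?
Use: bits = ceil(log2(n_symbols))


log2(2209) = 11.1092
Bracket: 2^11 = 2048 < 2209 <= 2^12 = 4096
So ceil(log2(2209)) = 12

bits = ceil(log2(2209)) = ceil(11.1092) = 12 bits


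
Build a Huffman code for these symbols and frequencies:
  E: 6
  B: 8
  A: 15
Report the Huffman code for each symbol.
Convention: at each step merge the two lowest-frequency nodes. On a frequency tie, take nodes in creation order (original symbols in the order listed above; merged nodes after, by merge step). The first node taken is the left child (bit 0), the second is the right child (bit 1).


Huffman tree construction:
Step 1: Merge E(6) + B(8) = 14
Step 2: Merge (E+B)(14) + A(15) = 29
Read each symbol's code off the tree from the root (left child = 0, right child = 1).

Codes:
  E: 00 (length 2)
  B: 01 (length 2)
  A: 1 (length 1)
Average code length: 43/29 = 1.4828 bits/symbol


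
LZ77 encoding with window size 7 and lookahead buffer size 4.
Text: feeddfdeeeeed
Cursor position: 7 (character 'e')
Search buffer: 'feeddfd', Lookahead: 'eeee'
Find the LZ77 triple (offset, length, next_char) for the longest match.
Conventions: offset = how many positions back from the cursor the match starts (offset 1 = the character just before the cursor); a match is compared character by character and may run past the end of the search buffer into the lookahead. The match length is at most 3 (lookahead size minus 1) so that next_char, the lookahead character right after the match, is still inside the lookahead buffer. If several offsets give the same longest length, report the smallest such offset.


Try each offset into the search buffer:
  offset=1 (pos 6, char 'd'): match length 0
  offset=2 (pos 5, char 'f'): match length 0
  offset=3 (pos 4, char 'd'): match length 0
  offset=4 (pos 3, char 'd'): match length 0
  offset=5 (pos 2, char 'e'): match length 1
  offset=6 (pos 1, char 'e'): match length 2
  offset=7 (pos 0, char 'f'): match length 0
Longest match has length 2 at offset 6.
next_char = character at position 7 + 2 = 9 -> 'e'

Best match: offset=6, length=2 (matching 'ee' starting at position 1)
LZ77 triple: (6, 2, 'e')


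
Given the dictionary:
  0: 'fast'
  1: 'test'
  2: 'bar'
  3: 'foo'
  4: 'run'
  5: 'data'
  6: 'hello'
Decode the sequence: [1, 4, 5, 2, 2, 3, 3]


Look up each index in the dictionary:
  1 -> 'test'
  4 -> 'run'
  5 -> 'data'
  2 -> 'bar'
  2 -> 'bar'
  3 -> 'foo'
  3 -> 'foo'

Decoded: "test run data bar bar foo foo"


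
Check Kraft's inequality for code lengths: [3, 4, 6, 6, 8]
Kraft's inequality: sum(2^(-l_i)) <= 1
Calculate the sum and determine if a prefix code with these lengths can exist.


Sum = 2^(-3) + 2^(-4) + 2^(-6) + 2^(-6) + 2^(-8)
    = 0.125 + 0.0625 + 0.015625 + 0.015625 + 0.00390625
    = 57/256 = 0.22265625
Since 0.22265625 <= 1, Kraft's inequality IS satisfied.
A prefix code with these lengths CAN exist.

Kraft sum = 0.22265625. Satisfied.


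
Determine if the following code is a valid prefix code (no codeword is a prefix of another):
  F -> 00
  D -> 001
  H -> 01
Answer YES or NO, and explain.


Checking each pair (does one codeword prefix another?):
  F='00' vs D='001': prefix -- VIOLATION

NO -- this is NOT a valid prefix code. F (00) is a prefix of D (001).


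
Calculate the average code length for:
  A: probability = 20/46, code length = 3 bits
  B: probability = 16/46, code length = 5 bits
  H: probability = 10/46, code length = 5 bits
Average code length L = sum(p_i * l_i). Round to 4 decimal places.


Weighted contributions p_i * l_i:
  A: (20/46) * 3 = 60/46
  B: (16/46) * 5 = 80/46
  H: (10/46) * 5 = 50/46
Sum = (60 + 80 + 50)/46 = 190/46

L = 190/46 = 4.1304 bits/symbol


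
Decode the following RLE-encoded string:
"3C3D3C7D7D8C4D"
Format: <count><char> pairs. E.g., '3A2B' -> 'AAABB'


Expanding each <count><char> pair:
  3C -> 'CCC'
  3D -> 'DDD'
  3C -> 'CCC'
  7D -> 'DDDDDDD'
  7D -> 'DDDDDDD'
  8C -> 'CCCCCCCC'
  4D -> 'DDDD'

Decoded = CCCDDDCCCDDDDDDDDDDDDDDCCCCCCCCDDDD


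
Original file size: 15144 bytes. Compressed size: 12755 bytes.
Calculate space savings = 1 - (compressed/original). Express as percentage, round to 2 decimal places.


ratio = compressed/original = 12755/15144 = 0.842248
savings = 1 - ratio = 1 - 0.842248 = 0.157752
as a percentage: 0.157752 * 100 = 15.78%

Space savings = 1 - 12755/15144 = 15.78%


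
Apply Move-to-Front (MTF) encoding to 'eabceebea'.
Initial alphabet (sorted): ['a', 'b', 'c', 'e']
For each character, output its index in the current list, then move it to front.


MTF encoding:
'e': index 3 in ['a', 'b', 'c', 'e'] -> ['e', 'a', 'b', 'c']
'a': index 1 in ['e', 'a', 'b', 'c'] -> ['a', 'e', 'b', 'c']
'b': index 2 in ['a', 'e', 'b', 'c'] -> ['b', 'a', 'e', 'c']
'c': index 3 in ['b', 'a', 'e', 'c'] -> ['c', 'b', 'a', 'e']
'e': index 3 in ['c', 'b', 'a', 'e'] -> ['e', 'c', 'b', 'a']
'e': index 0 in ['e', 'c', 'b', 'a'] -> ['e', 'c', 'b', 'a']
'b': index 2 in ['e', 'c', 'b', 'a'] -> ['b', 'e', 'c', 'a']
'e': index 1 in ['b', 'e', 'c', 'a'] -> ['e', 'b', 'c', 'a']
'a': index 3 in ['e', 'b', 'c', 'a'] -> ['a', 'e', 'b', 'c']


Output: [3, 1, 2, 3, 3, 0, 2, 1, 3]


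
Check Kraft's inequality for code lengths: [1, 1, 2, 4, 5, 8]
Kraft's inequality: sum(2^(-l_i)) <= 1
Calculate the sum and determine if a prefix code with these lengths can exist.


Sum = 2^(-1) + 2^(-1) + 2^(-2) + 2^(-4) + 2^(-5) + 2^(-8)
    = 0.5 + 0.5 + 0.25 + 0.0625 + 0.03125 + 0.00390625
    = 345/256 = 1.34765625
Since 1.34765625 > 1, Kraft's inequality is NOT satisfied.
A prefix code with these lengths CANNOT exist.

Kraft sum = 1.34765625. Not satisfied.


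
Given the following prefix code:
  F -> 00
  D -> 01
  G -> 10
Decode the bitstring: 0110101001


Decoding step by step:
Bits 01 -> D
Bits 10 -> G
Bits 10 -> G
Bits 10 -> G
Bits 01 -> D


Decoded message: DGGGD


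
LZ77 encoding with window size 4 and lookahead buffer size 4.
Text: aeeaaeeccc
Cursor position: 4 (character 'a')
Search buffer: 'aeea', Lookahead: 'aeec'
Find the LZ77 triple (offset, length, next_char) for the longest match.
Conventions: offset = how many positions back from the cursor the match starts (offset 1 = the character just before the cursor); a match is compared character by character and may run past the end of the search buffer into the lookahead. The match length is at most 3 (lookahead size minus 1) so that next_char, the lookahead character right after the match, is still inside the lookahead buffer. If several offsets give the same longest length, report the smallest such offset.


Try each offset into the search buffer:
  offset=1 (pos 3, char 'a'): match length 1
  offset=2 (pos 2, char 'e'): match length 0
  offset=3 (pos 1, char 'e'): match length 0
  offset=4 (pos 0, char 'a'): match length 3
Longest match has length 3 at offset 4.
next_char = character at position 4 + 3 = 7 -> 'c'

Best match: offset=4, length=3 (matching 'aee' starting at position 0)
LZ77 triple: (4, 3, 'c')


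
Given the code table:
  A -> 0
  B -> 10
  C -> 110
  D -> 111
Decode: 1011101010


Decoding:
10 -> B
111 -> D
0 -> A
10 -> B
10 -> B


Result: BDABB


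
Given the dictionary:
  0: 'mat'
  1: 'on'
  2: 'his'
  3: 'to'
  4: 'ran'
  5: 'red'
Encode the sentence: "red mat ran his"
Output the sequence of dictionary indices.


Look up each word in the dictionary:
  'red' -> 5
  'mat' -> 0
  'ran' -> 4
  'his' -> 2

Encoded: [5, 0, 4, 2]


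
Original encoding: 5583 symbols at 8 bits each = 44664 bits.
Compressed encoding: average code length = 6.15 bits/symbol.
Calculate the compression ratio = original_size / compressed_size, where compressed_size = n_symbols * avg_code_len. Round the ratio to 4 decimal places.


original_size = n_symbols * orig_bits = 5583 * 8 = 44664 bits
compressed_size = n_symbols * avg_code_len = 5583 * 6.15 = 34335.45 bits
ratio = original_size / compressed_size = 44664 / 34335.45 = 1.3008

Compression ratio = 1.3008


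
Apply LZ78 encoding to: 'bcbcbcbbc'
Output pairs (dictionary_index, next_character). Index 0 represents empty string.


LZ78 encoding steps:
Dictionary: {0: ''}
Step 1: w='' (idx 0), next='b' -> output (0, 'b'), add 'b' as idx 1
Step 2: w='' (idx 0), next='c' -> output (0, 'c'), add 'c' as idx 2
Step 3: w='b' (idx 1), next='c' -> output (1, 'c'), add 'bc' as idx 3
Step 4: w='bc' (idx 3), next='b' -> output (3, 'b'), add 'bcb' as idx 4
Step 5: w='bc' (idx 3), end of input -> output (3, '')


Encoded: [(0, 'b'), (0, 'c'), (1, 'c'), (3, 'b'), (3, '')]


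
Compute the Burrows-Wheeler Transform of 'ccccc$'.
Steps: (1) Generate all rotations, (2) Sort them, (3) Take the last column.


Rotations (sorted):
  0: $ccccc -> last char: c
  1: c$cccc -> last char: c
  2: cc$ccc -> last char: c
  3: ccc$cc -> last char: c
  4: cccc$c -> last char: c
  5: ccccc$ -> last char: $


BWT = ccccc$


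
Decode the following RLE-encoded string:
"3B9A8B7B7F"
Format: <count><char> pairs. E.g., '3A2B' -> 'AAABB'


Expanding each <count><char> pair:
  3B -> 'BBB'
  9A -> 'AAAAAAAAA'
  8B -> 'BBBBBBBB'
  7B -> 'BBBBBBB'
  7F -> 'FFFFFFF'

Decoded = BBBAAAAAAAAABBBBBBBBBBBBBBBFFFFFFF


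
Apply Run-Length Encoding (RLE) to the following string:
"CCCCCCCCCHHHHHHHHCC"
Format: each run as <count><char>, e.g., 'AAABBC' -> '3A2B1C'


Scanning runs left to right:
  i=0: run of 'C' x 9 -> '9C'
  i=9: run of 'H' x 8 -> '8H'
  i=17: run of 'C' x 2 -> '2C'

RLE = 9C8H2C


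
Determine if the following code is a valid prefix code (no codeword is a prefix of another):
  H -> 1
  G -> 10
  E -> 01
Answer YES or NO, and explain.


Checking each pair (does one codeword prefix another?):
  H='1' vs G='10': prefix -- VIOLATION

NO -- this is NOT a valid prefix code. H (1) is a prefix of G (10).


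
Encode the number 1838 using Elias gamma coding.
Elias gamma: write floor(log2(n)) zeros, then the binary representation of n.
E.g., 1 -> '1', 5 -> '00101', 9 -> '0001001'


num_bits = floor(log2(1838)) + 1 = 11
leading_zeros = num_bits - 1 = 10
binary(1838) = 11100101110

Elias gamma(1838) = '0000000000' + '11100101110' = 000000000011100101110 (21 bits)


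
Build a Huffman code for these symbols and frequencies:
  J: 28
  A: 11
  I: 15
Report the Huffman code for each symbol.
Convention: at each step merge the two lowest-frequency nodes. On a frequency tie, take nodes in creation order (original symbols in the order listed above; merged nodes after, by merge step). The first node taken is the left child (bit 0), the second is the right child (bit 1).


Huffman tree construction:
Step 1: Merge A(11) + I(15) = 26
Step 2: Merge (A+I)(26) + J(28) = 54
Read each symbol's code off the tree from the root (left child = 0, right child = 1).

Codes:
  J: 1 (length 1)
  A: 00 (length 2)
  I: 01 (length 2)
Average code length: 80/54 = 1.4815 bits/symbol


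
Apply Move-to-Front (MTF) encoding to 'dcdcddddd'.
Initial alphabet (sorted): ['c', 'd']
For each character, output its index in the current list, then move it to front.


MTF encoding:
'd': index 1 in ['c', 'd'] -> ['d', 'c']
'c': index 1 in ['d', 'c'] -> ['c', 'd']
'd': index 1 in ['c', 'd'] -> ['d', 'c']
'c': index 1 in ['d', 'c'] -> ['c', 'd']
'd': index 1 in ['c', 'd'] -> ['d', 'c']
'd': index 0 in ['d', 'c'] -> ['d', 'c']
'd': index 0 in ['d', 'c'] -> ['d', 'c']
'd': index 0 in ['d', 'c'] -> ['d', 'c']
'd': index 0 in ['d', 'c'] -> ['d', 'c']


Output: [1, 1, 1, 1, 1, 0, 0, 0, 0]


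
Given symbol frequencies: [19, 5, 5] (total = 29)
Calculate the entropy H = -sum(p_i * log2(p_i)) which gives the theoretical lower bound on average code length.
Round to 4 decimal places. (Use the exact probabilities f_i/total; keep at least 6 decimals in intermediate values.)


Per-symbol terms -p_i * log2(p_i) with p_i = f_i/29:
  p = 19/29 = 0.655172: log2(p) = -0.610053, -p*log2(p) = 0.399690
  p = 5/29 = 0.172414: log2(p) = -2.536053, -p*log2(p) = 0.437251
  p = 5/29 = 0.172414: log2(p) = -2.536053, -p*log2(p) = 0.437251
H = 0.399690 + 0.437251 + 0.437251 = 1.274192

H = 1.2742 bits/symbol


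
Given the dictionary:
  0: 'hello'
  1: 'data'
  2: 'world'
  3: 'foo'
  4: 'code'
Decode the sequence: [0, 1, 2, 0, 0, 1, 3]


Look up each index in the dictionary:
  0 -> 'hello'
  1 -> 'data'
  2 -> 'world'
  0 -> 'hello'
  0 -> 'hello'
  1 -> 'data'
  3 -> 'foo'

Decoded: "hello data world hello hello data foo"


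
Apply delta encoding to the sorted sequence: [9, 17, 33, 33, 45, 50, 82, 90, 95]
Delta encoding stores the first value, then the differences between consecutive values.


First value: 9
Deltas:
  17 - 9 = 8
  33 - 17 = 16
  33 - 33 = 0
  45 - 33 = 12
  50 - 45 = 5
  82 - 50 = 32
  90 - 82 = 8
  95 - 90 = 5


Delta encoded: [9, 8, 16, 0, 12, 5, 32, 8, 5]


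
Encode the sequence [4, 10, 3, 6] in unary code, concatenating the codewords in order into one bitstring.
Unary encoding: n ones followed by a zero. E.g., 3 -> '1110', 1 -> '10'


Encode each number as n ones followed by a terminating 0:
  4 -> 11110 (5 bits)
  10 -> 11111111110 (11 bits)
  3 -> 1110 (4 bits)
  6 -> 1111110 (7 bits)
Total length = 5 + 11 + 4 + 7 = 27 bits.

Unary([4, 10, 3, 6]) = 111101111111111011101111110 (27 bits)


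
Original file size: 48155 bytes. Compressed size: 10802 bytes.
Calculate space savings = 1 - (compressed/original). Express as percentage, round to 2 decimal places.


ratio = compressed/original = 10802/48155 = 0.224317
savings = 1 - ratio = 1 - 0.224317 = 0.775683
as a percentage: 0.775683 * 100 = 77.57%

Space savings = 1 - 10802/48155 = 77.57%


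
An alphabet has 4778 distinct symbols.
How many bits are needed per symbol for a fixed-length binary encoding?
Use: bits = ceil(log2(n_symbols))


log2(4778) = 12.2222
Bracket: 2^12 = 4096 < 4778 <= 2^13 = 8192
So ceil(log2(4778)) = 13

bits = ceil(log2(4778)) = ceil(12.2222) = 13 bits


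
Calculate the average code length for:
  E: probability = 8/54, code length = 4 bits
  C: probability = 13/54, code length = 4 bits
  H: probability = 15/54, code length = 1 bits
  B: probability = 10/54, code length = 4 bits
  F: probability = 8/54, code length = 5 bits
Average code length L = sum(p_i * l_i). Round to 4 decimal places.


Weighted contributions p_i * l_i:
  E: (8/54) * 4 = 32/54
  C: (13/54) * 4 = 52/54
  H: (15/54) * 1 = 15/54
  B: (10/54) * 4 = 40/54
  F: (8/54) * 5 = 40/54
Sum = (32 + 52 + 15 + 40 + 40)/54 = 179/54

L = 179/54 = 3.3148 bits/symbol


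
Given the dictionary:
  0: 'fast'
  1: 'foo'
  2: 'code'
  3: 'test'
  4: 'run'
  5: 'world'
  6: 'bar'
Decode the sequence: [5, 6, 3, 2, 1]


Look up each index in the dictionary:
  5 -> 'world'
  6 -> 'bar'
  3 -> 'test'
  2 -> 'code'
  1 -> 'foo'

Decoded: "world bar test code foo"


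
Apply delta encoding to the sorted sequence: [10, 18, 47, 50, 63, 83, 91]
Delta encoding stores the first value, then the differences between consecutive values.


First value: 10
Deltas:
  18 - 10 = 8
  47 - 18 = 29
  50 - 47 = 3
  63 - 50 = 13
  83 - 63 = 20
  91 - 83 = 8


Delta encoded: [10, 8, 29, 3, 13, 20, 8]


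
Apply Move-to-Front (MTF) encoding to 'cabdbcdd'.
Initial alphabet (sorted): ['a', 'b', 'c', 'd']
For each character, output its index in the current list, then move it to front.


MTF encoding:
'c': index 2 in ['a', 'b', 'c', 'd'] -> ['c', 'a', 'b', 'd']
'a': index 1 in ['c', 'a', 'b', 'd'] -> ['a', 'c', 'b', 'd']
'b': index 2 in ['a', 'c', 'b', 'd'] -> ['b', 'a', 'c', 'd']
'd': index 3 in ['b', 'a', 'c', 'd'] -> ['d', 'b', 'a', 'c']
'b': index 1 in ['d', 'b', 'a', 'c'] -> ['b', 'd', 'a', 'c']
'c': index 3 in ['b', 'd', 'a', 'c'] -> ['c', 'b', 'd', 'a']
'd': index 2 in ['c', 'b', 'd', 'a'] -> ['d', 'c', 'b', 'a']
'd': index 0 in ['d', 'c', 'b', 'a'] -> ['d', 'c', 'b', 'a']


Output: [2, 1, 2, 3, 1, 3, 2, 0]


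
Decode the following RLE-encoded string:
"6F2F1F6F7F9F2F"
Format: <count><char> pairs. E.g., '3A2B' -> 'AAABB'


Expanding each <count><char> pair:
  6F -> 'FFFFFF'
  2F -> 'FF'
  1F -> 'F'
  6F -> 'FFFFFF'
  7F -> 'FFFFFFF'
  9F -> 'FFFFFFFFF'
  2F -> 'FF'

Decoded = FFFFFFFFFFFFFFFFFFFFFFFFFFFFFFFFF


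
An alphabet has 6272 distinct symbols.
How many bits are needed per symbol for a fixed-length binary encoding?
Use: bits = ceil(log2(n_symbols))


log2(6272) = 12.6147
Bracket: 2^12 = 4096 < 6272 <= 2^13 = 8192
So ceil(log2(6272)) = 13

bits = ceil(log2(6272)) = ceil(12.6147) = 13 bits


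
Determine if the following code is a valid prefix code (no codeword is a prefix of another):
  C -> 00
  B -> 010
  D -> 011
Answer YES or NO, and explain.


Checking each pair (does one codeword prefix another?):
  C='00' vs B='010': no prefix
  C='00' vs D='011': no prefix
  B='010' vs C='00': no prefix
  B='010' vs D='011': no prefix
  D='011' vs C='00': no prefix
  D='011' vs B='010': no prefix
No violation found over all pairs.

YES -- this is a valid prefix code. No codeword is a prefix of any other codeword.


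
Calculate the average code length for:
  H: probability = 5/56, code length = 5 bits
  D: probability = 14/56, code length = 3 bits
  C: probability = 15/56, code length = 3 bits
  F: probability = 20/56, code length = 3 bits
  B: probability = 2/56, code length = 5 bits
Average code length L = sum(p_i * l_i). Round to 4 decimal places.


Weighted contributions p_i * l_i:
  H: (5/56) * 5 = 25/56
  D: (14/56) * 3 = 42/56
  C: (15/56) * 3 = 45/56
  F: (20/56) * 3 = 60/56
  B: (2/56) * 5 = 10/56
Sum = (25 + 42 + 45 + 60 + 10)/56 = 182/56

L = 182/56 = 3.2500 bits/symbol


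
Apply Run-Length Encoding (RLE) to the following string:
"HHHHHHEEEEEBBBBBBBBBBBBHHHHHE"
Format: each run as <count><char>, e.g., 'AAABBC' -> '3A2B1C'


Scanning runs left to right:
  i=0: run of 'H' x 6 -> '6H'
  i=6: run of 'E' x 5 -> '5E'
  i=11: run of 'B' x 12 -> '12B'
  i=23: run of 'H' x 5 -> '5H'
  i=28: run of 'E' x 1 -> '1E'

RLE = 6H5E12B5H1E


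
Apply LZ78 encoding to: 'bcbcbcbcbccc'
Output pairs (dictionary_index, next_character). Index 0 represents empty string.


LZ78 encoding steps:
Dictionary: {0: ''}
Step 1: w='' (idx 0), next='b' -> output (0, 'b'), add 'b' as idx 1
Step 2: w='' (idx 0), next='c' -> output (0, 'c'), add 'c' as idx 2
Step 3: w='b' (idx 1), next='c' -> output (1, 'c'), add 'bc' as idx 3
Step 4: w='bc' (idx 3), next='b' -> output (3, 'b'), add 'bcb' as idx 4
Step 5: w='c' (idx 2), next='b' -> output (2, 'b'), add 'cb' as idx 5
Step 6: w='c' (idx 2), next='c' -> output (2, 'c'), add 'cc' as idx 6
Step 7: w='c' (idx 2), end of input -> output (2, '')


Encoded: [(0, 'b'), (0, 'c'), (1, 'c'), (3, 'b'), (2, 'b'), (2, 'c'), (2, '')]


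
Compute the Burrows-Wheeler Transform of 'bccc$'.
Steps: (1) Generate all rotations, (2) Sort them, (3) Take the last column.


Rotations (sorted):
  0: $bccc -> last char: c
  1: bccc$ -> last char: $
  2: c$bcc -> last char: c
  3: cc$bc -> last char: c
  4: ccc$b -> last char: b


BWT = c$ccb


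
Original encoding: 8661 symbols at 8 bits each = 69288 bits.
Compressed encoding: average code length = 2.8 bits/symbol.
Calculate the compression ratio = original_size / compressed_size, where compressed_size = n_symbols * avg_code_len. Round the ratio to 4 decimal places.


original_size = n_symbols * orig_bits = 8661 * 8 = 69288 bits
compressed_size = n_symbols * avg_code_len = 8661 * 2.8 = 24250.8 bits
ratio = original_size / compressed_size = 69288 / 24250.8 = 2.8571

Compression ratio = 2.8571


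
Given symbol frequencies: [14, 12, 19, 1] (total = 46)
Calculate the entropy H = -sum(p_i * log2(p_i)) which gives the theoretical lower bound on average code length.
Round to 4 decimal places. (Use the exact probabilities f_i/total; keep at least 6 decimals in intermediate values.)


Per-symbol terms -p_i * log2(p_i) with p_i = f_i/46:
  p = 14/46 = 0.304348: log2(p) = -1.716207, -p*log2(p) = 0.522324
  p = 12/46 = 0.260870: log2(p) = -1.938599, -p*log2(p) = 0.505722
  p = 19/46 = 0.413043: log2(p) = -1.275634, -p*log2(p) = 0.526892
  p = 1/46 = 0.021739: log2(p) = -5.523562, -p*log2(p) = 0.120077
H = 0.522324 + 0.505722 + 0.526892 + 0.120077 = 1.675015

H = 1.675 bits/symbol


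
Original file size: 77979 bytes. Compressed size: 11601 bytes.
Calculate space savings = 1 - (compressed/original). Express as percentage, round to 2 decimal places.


ratio = compressed/original = 11601/77979 = 0.148771
savings = 1 - ratio = 1 - 0.148771 = 0.851229
as a percentage: 0.851229 * 100 = 85.12%

Space savings = 1 - 11601/77979 = 85.12%


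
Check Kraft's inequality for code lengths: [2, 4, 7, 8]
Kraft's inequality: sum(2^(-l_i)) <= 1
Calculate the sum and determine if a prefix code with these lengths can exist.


Sum = 2^(-2) + 2^(-4) + 2^(-7) + 2^(-8)
    = 0.25 + 0.0625 + 0.0078125 + 0.00390625
    = 83/256 = 0.32421875
Since 0.32421875 <= 1, Kraft's inequality IS satisfied.
A prefix code with these lengths CAN exist.

Kraft sum = 0.32421875. Satisfied.


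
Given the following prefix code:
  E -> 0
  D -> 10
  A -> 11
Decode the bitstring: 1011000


Decoding step by step:
Bits 10 -> D
Bits 11 -> A
Bits 0 -> E
Bits 0 -> E
Bits 0 -> E


Decoded message: DAEEE


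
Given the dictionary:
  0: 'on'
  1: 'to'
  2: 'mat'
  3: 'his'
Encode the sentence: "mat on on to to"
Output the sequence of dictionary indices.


Look up each word in the dictionary:
  'mat' -> 2
  'on' -> 0
  'on' -> 0
  'to' -> 1
  'to' -> 1

Encoded: [2, 0, 0, 1, 1]


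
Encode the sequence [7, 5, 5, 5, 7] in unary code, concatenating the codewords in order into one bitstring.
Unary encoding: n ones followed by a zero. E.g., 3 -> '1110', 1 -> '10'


Encode each number as n ones followed by a terminating 0:
  7 -> 11111110 (8 bits)
  5 -> 111110 (6 bits)
  5 -> 111110 (6 bits)
  5 -> 111110 (6 bits)
  7 -> 11111110 (8 bits)
Total length = 8 + 6 + 6 + 6 + 8 = 34 bits.

Unary([7, 5, 5, 5, 7]) = 1111111011111011111011111011111110 (34 bits)


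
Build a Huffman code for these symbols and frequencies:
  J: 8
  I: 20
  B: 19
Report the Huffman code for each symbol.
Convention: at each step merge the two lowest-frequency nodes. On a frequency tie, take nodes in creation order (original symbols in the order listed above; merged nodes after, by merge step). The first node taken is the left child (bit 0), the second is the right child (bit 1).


Huffman tree construction:
Step 1: Merge J(8) + B(19) = 27
Step 2: Merge I(20) + (J+B)(27) = 47
Read each symbol's code off the tree from the root (left child = 0, right child = 1).

Codes:
  J: 10 (length 2)
  I: 0 (length 1)
  B: 11 (length 2)
Average code length: 74/47 = 1.5745 bits/symbol


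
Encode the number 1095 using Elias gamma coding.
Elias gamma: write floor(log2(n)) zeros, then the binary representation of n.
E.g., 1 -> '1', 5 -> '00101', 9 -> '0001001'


num_bits = floor(log2(1095)) + 1 = 11
leading_zeros = num_bits - 1 = 10
binary(1095) = 10001000111

Elias gamma(1095) = '0000000000' + '10001000111' = 000000000010001000111 (21 bits)


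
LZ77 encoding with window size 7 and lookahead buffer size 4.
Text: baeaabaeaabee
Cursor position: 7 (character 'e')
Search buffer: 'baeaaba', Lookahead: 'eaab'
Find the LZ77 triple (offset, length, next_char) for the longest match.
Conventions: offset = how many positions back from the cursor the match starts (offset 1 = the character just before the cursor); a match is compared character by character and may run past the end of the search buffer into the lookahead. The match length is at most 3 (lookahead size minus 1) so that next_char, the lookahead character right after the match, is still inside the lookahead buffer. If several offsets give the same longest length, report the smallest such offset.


Try each offset into the search buffer:
  offset=1 (pos 6, char 'a'): match length 0
  offset=2 (pos 5, char 'b'): match length 0
  offset=3 (pos 4, char 'a'): match length 0
  offset=4 (pos 3, char 'a'): match length 0
  offset=5 (pos 2, char 'e'): match length 3
  offset=6 (pos 1, char 'a'): match length 0
  offset=7 (pos 0, char 'b'): match length 0
Longest match has length 3 at offset 5.
next_char = character at position 7 + 3 = 10 -> 'b'

Best match: offset=5, length=3 (matching 'eaa' starting at position 2)
LZ77 triple: (5, 3, 'b')
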